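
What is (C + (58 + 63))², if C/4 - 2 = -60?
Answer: 12321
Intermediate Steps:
C = -232 (C = 8 + 4*(-60) = 8 - 240 = -232)
(C + (58 + 63))² = (-232 + (58 + 63))² = (-232 + 121)² = (-111)² = 12321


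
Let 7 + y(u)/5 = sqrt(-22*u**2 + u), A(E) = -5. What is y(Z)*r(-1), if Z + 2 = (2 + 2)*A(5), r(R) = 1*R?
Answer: 35 - 5*I*sqrt(10670) ≈ 35.0 - 516.48*I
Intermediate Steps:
r(R) = R
Z = -22 (Z = -2 + (2 + 2)*(-5) = -2 + 4*(-5) = -2 - 20 = -22)
y(u) = -35 + 5*sqrt(u - 22*u**2) (y(u) = -35 + 5*sqrt(-22*u**2 + u) = -35 + 5*sqrt(u - 22*u**2))
y(Z)*r(-1) = (-35 + 5*sqrt(-22*(1 - 22*(-22))))*(-1) = (-35 + 5*sqrt(-22*(1 + 484)))*(-1) = (-35 + 5*sqrt(-22*485))*(-1) = (-35 + 5*sqrt(-10670))*(-1) = (-35 + 5*(I*sqrt(10670)))*(-1) = (-35 + 5*I*sqrt(10670))*(-1) = 35 - 5*I*sqrt(10670)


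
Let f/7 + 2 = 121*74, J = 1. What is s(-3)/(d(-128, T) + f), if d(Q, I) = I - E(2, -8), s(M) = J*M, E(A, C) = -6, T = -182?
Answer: -3/62488 ≈ -4.8009e-5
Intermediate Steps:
s(M) = M (s(M) = 1*M = M)
f = 62664 (f = -14 + 7*(121*74) = -14 + 7*8954 = -14 + 62678 = 62664)
d(Q, I) = 6 + I (d(Q, I) = I - 1*(-6) = I + 6 = 6 + I)
s(-3)/(d(-128, T) + f) = -3/((6 - 182) + 62664) = -3/(-176 + 62664) = -3/62488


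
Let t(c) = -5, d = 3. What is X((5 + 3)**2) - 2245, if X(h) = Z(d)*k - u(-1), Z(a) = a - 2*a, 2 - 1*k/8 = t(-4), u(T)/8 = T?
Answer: -2405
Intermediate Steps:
u(T) = 8*T
k = 56 (k = 16 - 8*(-5) = 16 + 40 = 56)
Z(a) = -a
X(h) = -160 (X(h) = -1*3*56 - 8*(-1) = -3*56 - 1*(-8) = -168 + 8 = -160)
X((5 + 3)**2) - 2245 = -160 - 2245 = -2405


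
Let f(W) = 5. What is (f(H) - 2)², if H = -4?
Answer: 9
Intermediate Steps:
(f(H) - 2)² = (5 - 2)² = 3² = 9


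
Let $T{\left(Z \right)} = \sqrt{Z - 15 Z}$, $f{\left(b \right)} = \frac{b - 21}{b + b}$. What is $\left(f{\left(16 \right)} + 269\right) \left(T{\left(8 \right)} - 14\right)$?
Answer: $- \frac{60221}{16} + \frac{8603 i \sqrt{7}}{8} \approx -3763.8 + 2845.2 i$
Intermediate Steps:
$f{\left(b \right)} = \frac{-21 + b}{2 b}$
$T{\left(Z \right)} = \sqrt{14} \sqrt{- Z}$ ($T{\left(Z \right)} = \sqrt{- 14 Z} = \sqrt{14} \sqrt{- Z}$)
$\left(f{\left(16 \right)} + 269\right) \left(T{\left(8 \right)} - 14\right) = \left(\frac{-21 + 16}{2 \cdot 16} + 269\right) \left(\sqrt{14} \sqrt{\left(-1\right) 8} - 14\right) = \left(\frac{1}{2} \cdot \frac{1}{16} \left(-5\right) + 269\right) \left(\sqrt{14} \sqrt{-8} - 14\right) = \left(- \frac{5}{32} + 269\right) \left(\sqrt{14} \cdot 2 i \sqrt{2} - 14\right) = \frac{8603 \left(4 i \sqrt{7} - 14\right)}{32} = \frac{8603 \left(-14 + 4 i \sqrt{7}\right)}{32} = - \frac{60221}{16} + \frac{8603 i \sqrt{7}}{8}$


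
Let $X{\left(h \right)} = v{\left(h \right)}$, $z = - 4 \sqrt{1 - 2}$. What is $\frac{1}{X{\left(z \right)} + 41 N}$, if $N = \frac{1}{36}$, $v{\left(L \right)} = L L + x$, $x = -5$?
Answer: $- \frac{36}{715} \approx -0.05035$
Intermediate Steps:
$v{\left(L \right)} = -5 + L^{2}$ ($v{\left(L \right)} = L L - 5 = L^{2} - 5 = -5 + L^{2}$)
$z = - 4 i$ ($z = - 4 \sqrt{-1} = - 4 i \approx - 4.0 i$)
$X{\left(h \right)} = -5 + h^{2}$
$N = \frac{1}{36} \approx 0.027778$
$\frac{1}{X{\left(z \right)} + 41 N} = \frac{1}{\left(-5 + \left(- 4 i\right)^{2}\right) + 41 \cdot \frac{1}{36}} = \frac{1}{\left(-5 - 16\right) + \frac{41}{36}} = \frac{1}{-21 + \frac{41}{36}} = \frac{1}{- \frac{715}{36}} = - \frac{36}{715}$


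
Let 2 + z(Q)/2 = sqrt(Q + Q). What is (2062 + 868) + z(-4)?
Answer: 2926 + 4*I*sqrt(2) ≈ 2926.0 + 5.6569*I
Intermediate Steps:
z(Q) = -4 + 2*sqrt(2)*sqrt(Q) (z(Q) = -4 + 2*sqrt(Q + Q) = -4 + 2*sqrt(2*Q) = -4 + 2*(sqrt(2)*sqrt(Q)) = -4 + 2*sqrt(2)*sqrt(Q))
(2062 + 868) + z(-4) = (2062 + 868) + (-4 + 2*sqrt(2)*sqrt(-4)) = 2930 + (-4 + 2*sqrt(2)*(2*I)) = 2930 + (-4 + 4*I*sqrt(2)) = 2926 + 4*I*sqrt(2)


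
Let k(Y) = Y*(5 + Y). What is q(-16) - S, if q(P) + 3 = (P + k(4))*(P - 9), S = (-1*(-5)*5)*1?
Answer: -528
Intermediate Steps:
S = 25 (S = (5*5)*1 = 25*1 = 25)
q(P) = -3 + (-9 + P)*(36 + P) (q(P) = -3 + (P + 4*(5 + 4))*(P - 9) = -3 + (P + 4*9)*(-9 + P) = -3 + (P + 36)*(-9 + P) = -3 + (36 + P)*(-9 + P) = -3 + (-9 + P)*(36 + P))
q(-16) - S = (-327 + (-16)² + 27*(-16)) - 1*25 = (-327 + 256 - 432) - 25 = -503 - 25 = -528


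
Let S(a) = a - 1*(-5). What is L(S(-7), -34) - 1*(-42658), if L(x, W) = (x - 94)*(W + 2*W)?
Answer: 52450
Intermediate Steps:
S(a) = 5 + a (S(a) = a + 5 = 5 + a)
L(x, W) = 3*W*(-94 + x) (L(x, W) = (-94 + x)*(3*W) = 3*W*(-94 + x))
L(S(-7), -34) - 1*(-42658) = 3*(-34)*(-94 + (5 - 7)) - 1*(-42658) = 3*(-34)*(-94 - 2) + 42658 = 3*(-34)*(-96) + 42658 = 9792 + 42658 = 52450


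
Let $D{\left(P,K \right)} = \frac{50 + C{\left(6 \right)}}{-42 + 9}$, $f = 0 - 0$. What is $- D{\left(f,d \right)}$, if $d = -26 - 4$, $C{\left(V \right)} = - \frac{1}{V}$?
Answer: $\frac{299}{198} \approx 1.5101$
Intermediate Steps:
$f = 0$ ($f = 0 + 0 = 0$)
$d = -30$ ($d = -26 - 4 = -30$)
$D{\left(P,K \right)} = - \frac{299}{198}$ ($D{\left(P,K \right)} = \frac{50 - \frac{1}{6}}{-42 + 9} = \frac{50 - \frac{1}{6}}{-33} = \left(50 - \frac{1}{6}\right) \left(- \frac{1}{33}\right) = \frac{299}{6} \left(- \frac{1}{33}\right) = - \frac{299}{198}$)
$- D{\left(f,d \right)} = \left(-1\right) \left(- \frac{299}{198}\right) = \frac{299}{198}$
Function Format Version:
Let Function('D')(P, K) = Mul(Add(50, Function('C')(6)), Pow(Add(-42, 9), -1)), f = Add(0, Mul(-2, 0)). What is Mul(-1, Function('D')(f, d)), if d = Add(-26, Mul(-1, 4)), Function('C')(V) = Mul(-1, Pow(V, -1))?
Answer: Rational(299, 198) ≈ 1.5101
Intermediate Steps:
f = 0 (f = Add(0, 0) = 0)
d = -30 (d = Add(-26, -4) = -30)
Function('D')(P, K) = Rational(-299, 198) (Function('D')(P, K) = Mul(Add(50, Mul(-1, Pow(6, -1))), Pow(Add(-42, 9), -1)) = Mul(Add(50, Mul(-1, Rational(1, 6))), Pow(-33, -1)) = Mul(Add(50, Rational(-1, 6)), Rational(-1, 33)) = Mul(Rational(299, 6), Rational(-1, 33)) = Rational(-299, 198))
Mul(-1, Function('D')(f, d)) = Mul(-1, Rational(-299, 198)) = Rational(299, 198)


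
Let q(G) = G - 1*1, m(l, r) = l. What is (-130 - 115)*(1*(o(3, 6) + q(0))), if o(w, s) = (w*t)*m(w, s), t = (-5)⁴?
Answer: -1377880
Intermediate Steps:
t = 625
o(w, s) = 625*w² (o(w, s) = (w*625)*w = (625*w)*w = 625*w²)
q(G) = -1 + G (q(G) = G - 1 = -1 + G)
(-130 - 115)*(1*(o(3, 6) + q(0))) = (-130 - 115)*(1*(625*3² + (-1 + 0))) = -245*(625*9 - 1) = -245*(5625 - 1) = -245*5624 = -1377880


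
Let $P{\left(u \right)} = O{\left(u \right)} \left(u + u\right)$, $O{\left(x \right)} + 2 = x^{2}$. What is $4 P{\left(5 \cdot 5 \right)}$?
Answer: $124600$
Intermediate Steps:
$O{\left(x \right)} = -2 + x^{2}$
$P{\left(u \right)} = 2 u \left(-2 + u^{2}\right)$ ($P{\left(u \right)} = \left(-2 + u^{2}\right) \left(u + u\right) = \left(-2 + u^{2}\right) 2 u = 2 u \left(-2 + u^{2}\right)$)
$4 P{\left(5 \cdot 5 \right)} = 4 \cdot 2 \cdot 5 \cdot 5 \left(-2 + \left(5 \cdot 5\right)^{2}\right) = 4 \cdot 2 \cdot 25 \left(-2 + 25^{2}\right) = 4 \cdot 2 \cdot 25 \left(-2 + 625\right) = 4 \cdot 2 \cdot 25 \cdot 623 = 4 \cdot 31150 = 124600$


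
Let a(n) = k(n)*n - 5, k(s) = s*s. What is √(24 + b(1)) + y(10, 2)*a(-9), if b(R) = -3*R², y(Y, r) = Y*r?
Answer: -14680 + √21 ≈ -14675.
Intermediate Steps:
k(s) = s²
a(n) = -5 + n³ (a(n) = n²*n - 5 = n³ - 5 = -5 + n³)
√(24 + b(1)) + y(10, 2)*a(-9) = √(24 - 3*1²) + (10*2)*(-5 + (-9)³) = √(24 - 3*1) + 20*(-5 - 729) = √(24 - 3) + 20*(-734) = √21 - 14680 = -14680 + √21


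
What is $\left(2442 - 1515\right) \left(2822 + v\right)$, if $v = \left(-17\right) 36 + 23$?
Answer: $2069991$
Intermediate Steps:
$v = -589$ ($v = -612 + 23 = -589$)
$\left(2442 - 1515\right) \left(2822 + v\right) = \left(2442 - 1515\right) \left(2822 - 589\right) = \left(2442 - 1515\right) 2233 = 927 \cdot 2233 = 2069991$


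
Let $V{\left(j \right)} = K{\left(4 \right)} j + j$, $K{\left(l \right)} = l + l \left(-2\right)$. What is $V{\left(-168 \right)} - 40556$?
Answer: $-40052$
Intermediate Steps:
$K{\left(l \right)} = - l$ ($K{\left(l \right)} = l - 2 l = - l$)
$V{\left(j \right)} = - 3 j$ ($V{\left(j \right)} = \left(-1\right) 4 j + j = - 4 j + j = - 3 j$)
$V{\left(-168 \right)} - 40556 = \left(-3\right) \left(-168\right) - 40556 = 504 - 40556 = -40052$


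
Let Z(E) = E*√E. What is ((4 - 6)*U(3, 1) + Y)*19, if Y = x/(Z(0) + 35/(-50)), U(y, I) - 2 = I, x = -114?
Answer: 20862/7 ≈ 2980.3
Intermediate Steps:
Z(E) = E^(3/2)
U(y, I) = 2 + I
Y = 1140/7 (Y = -114/(0^(3/2) + 35/(-50)) = -114/(0 + 35*(-1/50)) = -114/(0 - 7/10) = -114/(-7/10) = -114*(-10/7) = 1140/7 ≈ 162.86)
((4 - 6)*U(3, 1) + Y)*19 = ((4 - 6)*(2 + 1) + 1140/7)*19 = (-2*3 + 1140/7)*19 = (-6 + 1140/7)*19 = (1098/7)*19 = 20862/7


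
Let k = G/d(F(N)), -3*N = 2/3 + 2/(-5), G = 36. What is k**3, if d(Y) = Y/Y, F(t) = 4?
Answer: 46656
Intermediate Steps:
N = -4/45 (N = -(2/3 + 2/(-5))/3 = -(2*(1/3) + 2*(-1/5))/3 = -(2/3 - 2/5)/3 = -1/3*4/15 = -4/45 ≈ -0.088889)
d(Y) = 1
k = 36 (k = 36/1 = 36*1 = 36)
k**3 = 36**3 = 46656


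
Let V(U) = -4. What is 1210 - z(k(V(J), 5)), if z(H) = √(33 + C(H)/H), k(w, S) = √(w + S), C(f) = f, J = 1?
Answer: 1210 - √34 ≈ 1204.2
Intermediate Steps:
k(w, S) = √(S + w)
z(H) = √34 (z(H) = √(33 + H/H) = √(33 + 1) = √34)
1210 - z(k(V(J), 5)) = 1210 - √34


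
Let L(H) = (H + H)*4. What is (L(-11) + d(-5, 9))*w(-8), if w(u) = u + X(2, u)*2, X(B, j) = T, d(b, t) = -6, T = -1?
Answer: 940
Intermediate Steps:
X(B, j) = -1
w(u) = -2 + u (w(u) = u - 1*2 = u - 2 = -2 + u)
L(H) = 8*H (L(H) = (2*H)*4 = 8*H)
(L(-11) + d(-5, 9))*w(-8) = (8*(-11) - 6)*(-2 - 8) = (-88 - 6)*(-10) = -94*(-10) = 940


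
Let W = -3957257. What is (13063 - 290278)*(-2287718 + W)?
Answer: 1731200744625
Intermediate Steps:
(13063 - 290278)*(-2287718 + W) = (13063 - 290278)*(-2287718 - 3957257) = -277215*(-6244975) = 1731200744625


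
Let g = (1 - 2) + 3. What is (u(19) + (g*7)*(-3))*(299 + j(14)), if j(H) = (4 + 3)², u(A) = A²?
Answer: 111012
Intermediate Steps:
g = 2 (g = -1 + 3 = 2)
j(H) = 49 (j(H) = 7² = 49)
(u(19) + (g*7)*(-3))*(299 + j(14)) = (19² + (2*7)*(-3))*(299 + 49) = (361 + 14*(-3))*348 = (361 - 42)*348 = 319*348 = 111012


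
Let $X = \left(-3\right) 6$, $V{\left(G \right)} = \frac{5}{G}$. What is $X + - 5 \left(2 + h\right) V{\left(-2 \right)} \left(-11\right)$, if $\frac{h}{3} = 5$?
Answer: $- \frac{4711}{2} \approx -2355.5$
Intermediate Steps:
$h = 15$ ($h = 3 \cdot 5 = 15$)
$X = -18$
$X + - 5 \left(2 + h\right) V{\left(-2 \right)} \left(-11\right) = -18 + - 5 \left(2 + 15\right) \frac{5}{-2} \left(-11\right) = -18 + - 5 \cdot 17 \cdot 5 \left(- \frac{1}{2}\right) \left(-11\right) = -18 + - 5 \cdot 17 \left(- \frac{5}{2}\right) \left(-11\right) = -18 + \left(-5\right) \left(- \frac{85}{2}\right) \left(-11\right) = -18 + \frac{425}{2} \left(-11\right) = -18 - \frac{4675}{2} = - \frac{4711}{2}$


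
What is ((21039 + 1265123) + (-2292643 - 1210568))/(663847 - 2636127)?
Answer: 2217049/1972280 ≈ 1.1241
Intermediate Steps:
((21039 + 1265123) + (-2292643 - 1210568))/(663847 - 2636127) = (1286162 - 3503211)/(-1972280) = -2217049*(-1/1972280) = 2217049/1972280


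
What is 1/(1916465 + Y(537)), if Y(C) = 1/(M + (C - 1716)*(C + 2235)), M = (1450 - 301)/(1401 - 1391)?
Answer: 32680731/62631477135905 ≈ 5.2179e-7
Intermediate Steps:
M = 1149/10 ≈ 114.90
Y(C) = 1/(1149/10 + (-1716 + C)*(2235 + C)) (Y(C) = 1/(1149/10 + (C - 1716)*(C + 2235)) = 1/(1149/10 + (-1716 + C)*(2235 + C)))
1/(1916465 + Y(537)) = 1/(1916465 + 10/(-38351451 + 10*537² + 5190*537)) = 1/(1916465 + 10/(-38351451 + 10*288369 + 2787030)) = 1/(1916465 + 10/(-38351451 + 2883690 + 2787030)) = 1/(1916465 + 10/(-32680731)) = 1/(1916465 + 10*(-1/32680731)) = 1/(1916465 - 10/32680731) = 1/(62631477135905/32680731) = 32680731/62631477135905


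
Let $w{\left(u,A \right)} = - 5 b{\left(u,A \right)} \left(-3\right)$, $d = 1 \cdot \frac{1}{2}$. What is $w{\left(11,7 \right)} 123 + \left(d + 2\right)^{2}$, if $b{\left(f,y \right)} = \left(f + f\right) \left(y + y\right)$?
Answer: $\frac{2273065}{4} \approx 5.6827 \cdot 10^{5}$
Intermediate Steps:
$d = \frac{1}{2}$ ($d = 1 \cdot \frac{1}{2} = \frac{1}{2} \approx 0.5$)
$b{\left(f,y \right)} = 4 f y$ ($b{\left(f,y \right)} = 2 f 2 y = 4 f y$)
$w{\left(u,A \right)} = 60 A u$ ($w{\left(u,A \right)} = - 5 \cdot 4 u A \left(-3\right) = - 5 \cdot 4 A u \left(-3\right) = - 20 A u \left(-3\right) = 60 A u$)
$w{\left(11,7 \right)} 123 + \left(d + 2\right)^{2} = 60 \cdot 7 \cdot 11 \cdot 123 + \left(\frac{1}{2} + 2\right)^{2} = 4620 \cdot 123 + \left(\frac{5}{2}\right)^{2} = 568260 + \frac{25}{4} = \frac{2273065}{4}$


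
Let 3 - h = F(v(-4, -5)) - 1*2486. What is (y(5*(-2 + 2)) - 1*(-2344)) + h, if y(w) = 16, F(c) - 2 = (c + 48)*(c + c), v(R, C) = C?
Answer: 5277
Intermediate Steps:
F(c) = 2 + 2*c*(48 + c) (F(c) = 2 + (c + 48)*(c + c) = 2 + (48 + c)*(2*c) = 2 + 2*c*(48 + c))
h = 2917 (h = 3 - ((2 + 2*(-5)**2 + 96*(-5)) - 1*2486) = 3 - ((2 + 2*25 - 480) - 2486) = 3 - ((2 + 50 - 480) - 2486) = 3 - (-428 - 2486) = 3 - 1*(-2914) = 3 + 2914 = 2917)
(y(5*(-2 + 2)) - 1*(-2344)) + h = (16 - 1*(-2344)) + 2917 = (16 + 2344) + 2917 = 2360 + 2917 = 5277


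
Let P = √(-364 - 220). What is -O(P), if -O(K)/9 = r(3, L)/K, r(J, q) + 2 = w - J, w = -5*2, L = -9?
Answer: 135*I*√146/292 ≈ 5.5863*I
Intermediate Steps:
w = -10
r(J, q) = -12 - J (r(J, q) = -2 + (-10 - J) = -12 - J)
P = 2*I*√146 (P = √(-584) = 2*I*√146 ≈ 24.166*I)
O(K) = 135/K (O(K) = -9*(-12 - 1*3)/K = -9*(-12 - 3)/K = -(-135)/K = 135/K)
-O(P) = -135/(2*I*√146) = -135*(-I*√146/292) = -(-135)*I*√146/292 = 135*I*√146/292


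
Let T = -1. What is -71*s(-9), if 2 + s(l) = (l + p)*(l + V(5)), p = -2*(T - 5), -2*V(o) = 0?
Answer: 2059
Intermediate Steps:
V(o) = 0 (V(o) = -½*0 = 0)
p = 12 (p = -2*(-1 - 5) = -2*(-6) = 12)
s(l) = -2 + l*(12 + l) (s(l) = -2 + (l + 12)*(l + 0) = -2 + (12 + l)*l = -2 + l*(12 + l))
-71*s(-9) = -71*(-2 + (-9)² + 12*(-9)) = -71*(-2 + 81 - 108) = -71*(-29) = 2059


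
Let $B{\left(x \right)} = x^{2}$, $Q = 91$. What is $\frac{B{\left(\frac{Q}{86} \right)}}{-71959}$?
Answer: $- \frac{8281}{532208764} \approx -1.556 \cdot 10^{-5}$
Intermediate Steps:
$\frac{B{\left(\frac{Q}{86} \right)}}{-71959} = \frac{\left(\frac{91}{86}\right)^{2}}{-71959} = \left(91 \cdot \frac{1}{86}\right)^{2} \left(- \frac{1}{71959}\right) = \left(\frac{91}{86}\right)^{2} \left(- \frac{1}{71959}\right) = \frac{8281}{7396} \left(- \frac{1}{71959}\right) = - \frac{8281}{532208764}$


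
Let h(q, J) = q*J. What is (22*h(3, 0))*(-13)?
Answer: 0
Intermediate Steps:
h(q, J) = J*q
(22*h(3, 0))*(-13) = (22*(0*3))*(-13) = (22*0)*(-13) = 0*(-13) = 0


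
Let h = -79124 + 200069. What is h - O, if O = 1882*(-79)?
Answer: 269623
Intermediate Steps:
O = -148678
h = 120945
h - O = 120945 - 1*(-148678) = 120945 + 148678 = 269623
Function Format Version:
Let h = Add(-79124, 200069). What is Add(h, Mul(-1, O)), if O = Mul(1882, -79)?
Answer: 269623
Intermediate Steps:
O = -148678
h = 120945
Add(h, Mul(-1, O)) = Add(120945, Mul(-1, -148678)) = Add(120945, 148678) = 269623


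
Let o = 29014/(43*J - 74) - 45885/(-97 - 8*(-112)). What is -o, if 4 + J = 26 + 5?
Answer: 26694809/868513 ≈ 30.736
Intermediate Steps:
J = 27 (J = -4 + (26 + 5) = -4 + 31 = 27)
o = -26694809/868513 (o = 29014/(43*27 - 74) - 45885/(-97 - 8*(-112)) = 29014/(1161 - 74) - 45885/(-97 + 896) = 29014/1087 - 45885/799 = -26694809/868513 ≈ -30.736)
-o = -1*(-26694809/868513) = 26694809/868513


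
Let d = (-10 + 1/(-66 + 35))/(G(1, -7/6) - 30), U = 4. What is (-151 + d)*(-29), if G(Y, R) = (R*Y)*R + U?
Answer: 120084679/27497 ≈ 4367.2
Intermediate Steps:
G(Y, R) = 4 + Y*R**2 (G(Y, R) = (R*Y)*R + 4 = Y*R**2 + 4 = 4 + Y*R**2)
d = 11196/27497 (d = (-10 + 1/(-66 + 35))/((4 + 1*(-7/6)**2) - 30) = (-10 + 1/(-31))/((4 + 1*(-7*1/6)**2) - 30) = (-10 - 1/31)/((4 + 1*(-7/6)**2) - 30) = -311/(31*((4 + 1*(49/36)) - 30)) = -311/(31*((4 + 49/36) - 30)) = -311/(31*(193/36 - 30)) = -311/(31*(-887/36)) = -311/31*(-36/887) = 11196/27497 ≈ 0.40717)
(-151 + d)*(-29) = (-151 + 11196/27497)*(-29) = -4140851/27497*(-29) = 120084679/27497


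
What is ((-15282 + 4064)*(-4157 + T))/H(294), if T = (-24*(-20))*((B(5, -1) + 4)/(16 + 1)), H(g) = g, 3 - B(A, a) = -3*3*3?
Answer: 17931973/147 ≈ 1.2199e+5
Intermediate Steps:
B(A, a) = 30 (B(A, a) = 3 - (-3*3)*3 = 3 - (-9)*3 = 3 - 1*(-27) = 3 + 27 = 30)
T = 960 (T = (-24*(-20))*((30 + 4)/(16 + 1)) = 480*(34/17) = 480*(34*(1/17)) = 480*2 = 960)
((-15282 + 4064)*(-4157 + T))/H(294) = ((-15282 + 4064)*(-4157 + 960))/294 = -11218*(-3197)*(1/294) = 35863946*(1/294) = 17931973/147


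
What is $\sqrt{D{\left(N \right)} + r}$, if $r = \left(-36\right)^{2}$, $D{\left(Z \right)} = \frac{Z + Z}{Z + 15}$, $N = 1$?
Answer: $\frac{\sqrt{20738}}{4} \approx 36.002$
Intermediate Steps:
$D{\left(Z \right)} = \frac{2 Z}{15 + Z}$
$r = 1296$
$\sqrt{D{\left(N \right)} + r} = \sqrt{2 \cdot 1 \frac{1}{15 + 1} + 1296} = \sqrt{2 \cdot 1 \cdot \frac{1}{16} + 1296} = \sqrt{\frac{1}{8} + 1296} = \sqrt{\frac{10369}{8}} = \frac{\sqrt{20738}}{4}$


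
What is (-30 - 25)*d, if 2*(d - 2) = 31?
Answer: -1925/2 ≈ -962.50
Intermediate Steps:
d = 35/2 (d = 2 + (1/2)*31 = 2 + 31/2 = 35/2 ≈ 17.500)
(-30 - 25)*d = (-30 - 25)*(35/2) = -55*35/2 = -1925/2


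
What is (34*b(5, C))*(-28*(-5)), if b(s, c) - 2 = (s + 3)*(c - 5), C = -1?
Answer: -218960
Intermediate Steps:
b(s, c) = 2 + (-5 + c)*(3 + s) (b(s, c) = 2 + (s + 3)*(c - 5) = 2 + (3 + s)*(-5 + c) = 2 + (-5 + c)*(3 + s))
(34*b(5, C))*(-28*(-5)) = (34*(-13 - 5*5 + 3*(-1) - 1*5))*(-28*(-5)) = (34*(-13 - 25 - 3 - 5))*140 = (34*(-46))*140 = -1564*140 = -218960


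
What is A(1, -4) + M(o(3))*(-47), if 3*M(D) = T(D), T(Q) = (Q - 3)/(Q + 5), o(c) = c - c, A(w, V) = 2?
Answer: 57/5 ≈ 11.400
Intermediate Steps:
o(c) = 0
T(Q) = (-3 + Q)/(5 + Q)
M(D) = (-3 + D)/(3*(5 + D)) (M(D) = ((-3 + D)/(5 + D))/3 = (-3 + D)/(3*(5 + D)))
A(1, -4) + M(o(3))*(-47) = 2 + ((-3 + 0)/(3*(5 + 0)))*(-47) = 2 + ((⅓)*(-3)/5)*(-47) = 2 + ((⅓)*(⅕)*(-3))*(-47) = 2 - ⅕*(-47) = 2 + 47/5 = 57/5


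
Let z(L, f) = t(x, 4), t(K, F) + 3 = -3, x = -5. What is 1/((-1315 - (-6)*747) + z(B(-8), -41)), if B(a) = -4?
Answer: 1/3161 ≈ 0.00031636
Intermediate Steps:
t(K, F) = -6 (t(K, F) = -3 - 3 = -6)
z(L, f) = -6
1/((-1315 - (-6)*747) + z(B(-8), -41)) = 1/((-1315 - (-6)*747) - 6) = 1/((-1315 - 1*(-4482)) - 6) = 1/((-1315 + 4482) - 6) = 1/(3167 - 6) = 1/3161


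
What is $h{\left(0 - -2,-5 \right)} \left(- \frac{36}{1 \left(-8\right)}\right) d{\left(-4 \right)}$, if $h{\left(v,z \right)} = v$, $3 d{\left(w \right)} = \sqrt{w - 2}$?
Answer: $3 i \sqrt{6} \approx 7.3485 i$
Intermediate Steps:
$d{\left(w \right)} = \frac{\sqrt{-2 + w}}{3}$ ($d{\left(w \right)} = \frac{\sqrt{w - 2}}{3} = \frac{\sqrt{-2 + w}}{3}$)
$h{\left(0 - -2,-5 \right)} \left(- \frac{36}{1 \left(-8\right)}\right) d{\left(-4 \right)} = \left(0 - -2\right) \left(- \frac{36}{1 \left(-8\right)}\right) \frac{\sqrt{-2 - 4}}{3} = \left(0 + 2\right) \left(- \frac{36}{-8}\right) \frac{\sqrt{-6}}{3} = 2 \left(\left(-36\right) \left(- \frac{1}{8}\right)\right) \frac{i \sqrt{6}}{3} = 2 \cdot \frac{9}{2} \frac{i \sqrt{6}}{3} = 9 \frac{i \sqrt{6}}{3} = 3 i \sqrt{6}$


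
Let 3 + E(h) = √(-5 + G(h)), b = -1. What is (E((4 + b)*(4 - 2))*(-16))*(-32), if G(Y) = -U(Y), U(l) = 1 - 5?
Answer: -1536 + 512*I ≈ -1536.0 + 512.0*I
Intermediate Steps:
U(l) = -4
G(Y) = 4 (G(Y) = -1*(-4) = 4)
E(h) = -3 + I (E(h) = -3 + √(-5 + 4) = -3 + √(-1) = -3 + I)
(E((4 + b)*(4 - 2))*(-16))*(-32) = ((-3 + I)*(-16))*(-32) = (48 - 16*I)*(-32) = -1536 + 512*I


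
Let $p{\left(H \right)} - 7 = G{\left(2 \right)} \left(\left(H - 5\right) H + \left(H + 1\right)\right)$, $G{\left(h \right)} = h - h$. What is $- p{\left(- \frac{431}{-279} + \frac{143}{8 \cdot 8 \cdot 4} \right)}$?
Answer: $-7$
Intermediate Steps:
$G{\left(h \right)} = 0$
$p{\left(H \right)} = 7$ ($p{\left(H \right)} = 7 + 0 \left(\left(H - 5\right) H + \left(H + 1\right)\right) = 7 + 0 \left(\left(-5 + H\right) H + \left(1 + H\right)\right) = 7 + 0 \left(H \left(-5 + H\right) + \left(1 + H\right)\right) = 7 + 0 \left(1 + H + H \left(-5 + H\right)\right) = 7 + 0 = 7$)
$- p{\left(- \frac{431}{-279} + \frac{143}{8 \cdot 8 \cdot 4} \right)} = \left(-1\right) 7 = -7$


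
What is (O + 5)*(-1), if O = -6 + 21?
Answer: -20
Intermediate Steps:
O = 15
(O + 5)*(-1) = (15 + 5)*(-1) = 20*(-1) = -20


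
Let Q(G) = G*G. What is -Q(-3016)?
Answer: -9096256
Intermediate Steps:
Q(G) = G²
-Q(-3016) = -1*(-3016)² = -1*9096256 = -9096256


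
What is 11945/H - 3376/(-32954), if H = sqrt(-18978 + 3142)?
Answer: 1688/16477 - 11945*I*sqrt(3959)/7918 ≈ 0.10245 - 94.921*I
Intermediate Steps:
H = 2*I*sqrt(3959) (H = sqrt(-15836) = 2*I*sqrt(3959) ≈ 125.84*I)
11945/H - 3376/(-32954) = 11945/((2*I*sqrt(3959))) - 3376/(-32954) = 11945*(-I*sqrt(3959)/7918) - 3376*(-1/32954) = -11945*I*sqrt(3959)/7918 + 1688/16477 = 1688/16477 - 11945*I*sqrt(3959)/7918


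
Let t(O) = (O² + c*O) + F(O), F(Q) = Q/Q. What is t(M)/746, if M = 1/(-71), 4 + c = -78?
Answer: 5432/1880293 ≈ 0.0028889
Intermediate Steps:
c = -82 (c = -4 - 78 = -82)
F(Q) = 1
M = -1/71 ≈ -0.014085
t(O) = 1 + O² - 82*O (t(O) = (O² - 82*O) + 1 = 1 + O² - 82*O)
t(M)/746 = (1 + (-1/71)² - 82*(-1/71))/746 = (1 + 1/5041 + 82/71)*(1/746) = (10864/5041)*(1/746) = 5432/1880293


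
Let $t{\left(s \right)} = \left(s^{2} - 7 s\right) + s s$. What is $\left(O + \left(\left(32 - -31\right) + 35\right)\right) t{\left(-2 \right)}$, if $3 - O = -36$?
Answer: $3014$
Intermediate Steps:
$O = 39$ ($O = 3 - -36 = 3 + 36 = 39$)
$t{\left(s \right)} = - 7 s + 2 s^{2}$ ($t{\left(s \right)} = \left(s^{2} - 7 s\right) + s^{2} = - 7 s + 2 s^{2}$)
$\left(O + \left(\left(32 - -31\right) + 35\right)\right) t{\left(-2 \right)} = \left(39 + \left(\left(32 - -31\right) + 35\right)\right) \left(- 2 \left(-7 + 2 \left(-2\right)\right)\right) = \left(39 + \left(\left(32 + 31\right) + 35\right)\right) \left(- 2 \left(-7 - 4\right)\right) = \left(39 + \left(63 + 35\right)\right) \left(\left(-2\right) \left(-11\right)\right) = \left(39 + 98\right) 22 = 137 \cdot 22 = 3014$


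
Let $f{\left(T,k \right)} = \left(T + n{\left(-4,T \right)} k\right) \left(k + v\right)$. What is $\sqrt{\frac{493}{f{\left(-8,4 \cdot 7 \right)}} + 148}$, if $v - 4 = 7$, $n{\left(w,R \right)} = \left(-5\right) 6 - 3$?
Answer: $\frac{\sqrt{48879072957}}{18174} \approx 12.165$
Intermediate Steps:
$n{\left(w,R \right)} = -33$ ($n{\left(w,R \right)} = -30 - 3 = -33$)
$v = 11$ ($v = 4 + 7 = 11$)
$f{\left(T,k \right)} = \left(11 + k\right) \left(T - 33 k\right)$ ($f{\left(T,k \right)} = \left(T - 33 k\right) \left(k + 11\right) = \left(T - 33 k\right) \left(11 + k\right) = \left(11 + k\right) \left(T - 33 k\right)$)
$\sqrt{\frac{493}{f{\left(-8,4 \cdot 7 \right)}} + 148} = \sqrt{\frac{493}{- 363 \cdot 4 \cdot 7 - 33 \left(4 \cdot 7\right)^{2} + 11 \left(-8\right) - 8 \cdot 4 \cdot 7} + 148} = \sqrt{\frac{493}{\left(-363\right) 28 - 33 \cdot 28^{2} - 88 - 224} + 148} = \sqrt{\frac{493}{-10164 - 25872 - 88 - 224} + 148} = \sqrt{\frac{493}{-36348} + 148} = \sqrt{493 \left(- \frac{1}{36348}\right) + 148} = \sqrt{- \frac{493}{36348} + 148} = \sqrt{\frac{5379011}{36348}} = \frac{\sqrt{48879072957}}{18174}$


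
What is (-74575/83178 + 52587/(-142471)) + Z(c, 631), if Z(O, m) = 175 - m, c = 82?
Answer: -5418805350439/11850452838 ≈ -457.27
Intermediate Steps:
(-74575/83178 + 52587/(-142471)) + Z(c, 631) = (-74575/83178 + 52587/(-142471)) + (175 - 1*631) = (-74575*1/83178 + 52587*(-1/142471)) + (175 - 631) = (-74575/83178 - 52587/142471) - 456 = -14998856311/11850452838 - 456 = -5418805350439/11850452838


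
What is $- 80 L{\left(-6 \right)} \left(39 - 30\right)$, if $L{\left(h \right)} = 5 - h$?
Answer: $-7920$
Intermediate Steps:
$- 80 L{\left(-6 \right)} \left(39 - 30\right) = - 80 \left(5 - -6\right) \left(39 - 30\right) = - 80 \left(5 + 6\right) 9 = \left(-80\right) 11 \cdot 9 = \left(-880\right) 9 = -7920$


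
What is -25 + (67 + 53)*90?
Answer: 10775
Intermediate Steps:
-25 + (67 + 53)*90 = -25 + 120*90 = -25 + 10800 = 10775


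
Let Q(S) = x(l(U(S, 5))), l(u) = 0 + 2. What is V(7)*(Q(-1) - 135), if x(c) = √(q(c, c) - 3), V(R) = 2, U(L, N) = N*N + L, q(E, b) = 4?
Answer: -268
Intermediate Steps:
U(L, N) = L + N² (U(L, N) = N² + L = L + N²)
l(u) = 2
x(c) = 1 (x(c) = √(4 - 3) = √1 = 1)
Q(S) = 1
V(7)*(Q(-1) - 135) = 2*(1 - 135) = 2*(-134) = -268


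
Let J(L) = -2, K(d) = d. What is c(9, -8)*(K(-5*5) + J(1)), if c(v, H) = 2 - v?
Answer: 189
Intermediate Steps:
c(9, -8)*(K(-5*5) + J(1)) = (2 - 1*9)*(-5*5 - 2) = (2 - 9)*(-25 - 2) = -7*(-27) = 189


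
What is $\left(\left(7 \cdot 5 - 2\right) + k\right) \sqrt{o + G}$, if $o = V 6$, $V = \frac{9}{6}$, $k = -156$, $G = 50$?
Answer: $- 123 \sqrt{59} \approx -944.78$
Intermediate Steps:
$V = \frac{3}{2}$ ($V = 9 \cdot \frac{1}{6} = \frac{3}{2} \approx 1.5$)
$o = 9$ ($o = \frac{3}{2} \cdot 6 = 9$)
$\left(\left(7 \cdot 5 - 2\right) + k\right) \sqrt{o + G} = \left(\left(7 \cdot 5 - 2\right) - 156\right) \sqrt{9 + 50} = \left(\left(35 - 2\right) - 156\right) \sqrt{59} = \left(33 - 156\right) \sqrt{59} = - 123 \sqrt{59}$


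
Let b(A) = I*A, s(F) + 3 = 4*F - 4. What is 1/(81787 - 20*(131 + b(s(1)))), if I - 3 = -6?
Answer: 1/78987 ≈ 1.2660e-5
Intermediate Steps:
s(F) = -7 + 4*F (s(F) = -3 + (4*F - 4) = -3 + (-4 + 4*F) = -7 + 4*F)
I = -3 (I = 3 - 6 = -3)
b(A) = -3*A
1/(81787 - 20*(131 + b(s(1)))) = 1/(81787 - 20*(131 - 3*(-7 + 4*1))) = 1/(81787 - 20*(131 - 3*(-7 + 4))) = 1/(81787 - 20*(131 - 3*(-3))) = 1/(81787 - 20*(131 + 9)) = 1/(81787 - 20*140) = 1/(81787 - 2800) = 1/78987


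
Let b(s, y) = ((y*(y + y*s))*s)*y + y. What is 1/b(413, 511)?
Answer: 1/22814612310553 ≈ 4.3832e-14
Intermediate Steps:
b(s, y) = y + s*y²*(y + s*y) (b(s, y) = ((y*(y + s*y))*s)*y + y = (s*y*(y + s*y))*y + y = s*y²*(y + s*y) + y = y + s*y²*(y + s*y))
1/b(413, 511) = 1/(511 + 413*511³ + 413²*511³) = 1/(511 + 413*133432831 + 170569*133432831) = 1/(511 + 55107759203 + 22759504550839) = 1/22814612310553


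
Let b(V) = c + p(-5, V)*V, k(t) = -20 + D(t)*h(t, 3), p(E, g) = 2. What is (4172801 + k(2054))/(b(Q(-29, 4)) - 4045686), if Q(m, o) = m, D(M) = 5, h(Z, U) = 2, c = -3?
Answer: -4172791/4045747 ≈ -1.0314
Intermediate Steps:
k(t) = -10 (k(t) = -20 + 5*2 = -20 + 10 = -10)
b(V) = -3 + 2*V
(4172801 + k(2054))/(b(Q(-29, 4)) - 4045686) = (4172801 - 10)/((-3 + 2*(-29)) - 4045686) = 4172791/((-3 - 58) - 4045686) = 4172791/(-61 - 4045686) = 4172791/(-4045747) = 4172791*(-1/4045747) = -4172791/4045747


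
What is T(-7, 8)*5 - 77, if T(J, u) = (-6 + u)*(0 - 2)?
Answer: -97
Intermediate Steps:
T(J, u) = 12 - 2*u (T(J, u) = (-6 + u)*(-2) = 12 - 2*u)
T(-7, 8)*5 - 77 = (12 - 2*8)*5 - 77 = (12 - 16)*5 - 77 = -4*5 - 77 = -20 - 77 = -97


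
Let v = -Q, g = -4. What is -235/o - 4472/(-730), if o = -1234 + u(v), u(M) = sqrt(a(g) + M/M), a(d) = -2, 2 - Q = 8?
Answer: 3510731002/555806305 + 235*I/1522757 ≈ 6.3165 + 0.00015433*I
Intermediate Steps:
Q = -6 (Q = 2 - 1*8 = 2 - 8 = -6)
v = 6 (v = -1*(-6) = 6)
u(M) = I (u(M) = sqrt(-2 + M/M) = sqrt(-2 + 1) = sqrt(-1) = I)
o = -1234 + I ≈ -1234.0 + 1.0*I
-235/o - 4472/(-730) = -235*(-1234 - I)/1522757 - 4472/(-730) = -235*(-1234 - I)/1522757 - 4472*(-1/730) = -235*(-1234 - I)/1522757 + 2236/365 = 2236/365 - 235*(-1234 - I)/1522757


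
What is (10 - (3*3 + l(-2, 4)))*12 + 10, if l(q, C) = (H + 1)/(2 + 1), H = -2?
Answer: 26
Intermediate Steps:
l(q, C) = -1/3 (l(q, C) = (-2 + 1)/(2 + 1) = -1/3)
(10 - (3*3 + l(-2, 4)))*12 + 10 = (10 - (3*3 - 1/3))*12 + 10 = (10 - (9 - 1/3))*12 + 10 = (10 - 1*26/3)*12 + 10 = (10 - 26/3)*12 + 10 = (4/3)*12 + 10 = 16 + 10 = 26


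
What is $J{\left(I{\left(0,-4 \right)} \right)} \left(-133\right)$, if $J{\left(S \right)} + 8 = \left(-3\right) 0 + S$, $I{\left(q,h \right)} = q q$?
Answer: $1064$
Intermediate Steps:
$I{\left(q,h \right)} = q^{2}$
$J{\left(S \right)} = -8 + S$ ($J{\left(S \right)} = -8 + \left(\left(-3\right) 0 + S\right) = -8 + \left(0 + S\right) = -8 + S$)
$J{\left(I{\left(0,-4 \right)} \right)} \left(-133\right) = \left(-8 + 0^{2}\right) \left(-133\right) = \left(-8 + 0\right) \left(-133\right) = \left(-8\right) \left(-133\right) = 1064$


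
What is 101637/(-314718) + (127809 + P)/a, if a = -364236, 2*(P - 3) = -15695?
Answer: -24924947281/38210541816 ≈ -0.65231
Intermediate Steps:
P = -15689/2 (P = 3 + (1/2)*(-15695) = 3 - 15695/2 = -15689/2 ≈ -7844.5)
101637/(-314718) + (127809 + P)/a = 101637/(-314718) + (127809 - 15689/2)/(-364236) = 101637*(-1/314718) + (239929/2)*(-1/364236) = -33879/104906 - 239929/728472 = -24924947281/38210541816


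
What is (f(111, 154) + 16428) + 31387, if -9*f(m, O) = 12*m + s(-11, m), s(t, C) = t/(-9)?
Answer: 3861016/81 ≈ 47667.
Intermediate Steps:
s(t, C) = -t/9 (s(t, C) = t*(-⅑) = -t/9)
f(m, O) = -11/81 - 4*m/3 (f(m, O) = -(12*m - ⅑*(-11))/9 = -(12*m + 11/9)/9 = -(11/9 + 12*m)/9 = -11/81 - 4*m/3)
(f(111, 154) + 16428) + 31387 = ((-11/81 - 4/3*111) + 16428) + 31387 = ((-11/81 - 148) + 16428) + 31387 = (-11999/81 + 16428) + 31387 = 1318669/81 + 31387 = 3861016/81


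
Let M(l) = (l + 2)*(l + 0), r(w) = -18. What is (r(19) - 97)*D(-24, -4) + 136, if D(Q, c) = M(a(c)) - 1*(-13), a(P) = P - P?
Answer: -1359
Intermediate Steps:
a(P) = 0
M(l) = l*(2 + l) (M(l) = (2 + l)*l = l*(2 + l))
D(Q, c) = 13 (D(Q, c) = 0*(2 + 0) - 1*(-13) = 0*2 + 13 = 0 + 13 = 13)
(r(19) - 97)*D(-24, -4) + 136 = (-18 - 97)*13 + 136 = -115*13 + 136 = -1495 + 136 = -1359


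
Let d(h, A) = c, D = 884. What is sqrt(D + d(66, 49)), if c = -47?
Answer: 3*sqrt(93) ≈ 28.931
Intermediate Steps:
d(h, A) = -47
sqrt(D + d(66, 49)) = sqrt(884 - 47) = sqrt(837) = 3*sqrt(93)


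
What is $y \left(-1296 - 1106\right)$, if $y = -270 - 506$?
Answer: $1863952$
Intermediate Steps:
$y = -776$
$y \left(-1296 - 1106\right) = - 776 \left(-1296 - 1106\right) = \left(-776\right) \left(-2402\right) = 1863952$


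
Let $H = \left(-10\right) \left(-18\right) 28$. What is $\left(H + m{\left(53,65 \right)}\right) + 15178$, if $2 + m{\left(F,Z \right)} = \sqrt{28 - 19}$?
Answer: $20219$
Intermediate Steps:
$H = 5040$ ($H = 180 \cdot 28 = 5040$)
$m{\left(F,Z \right)} = 1$ ($m{\left(F,Z \right)} = -2 + \sqrt{28 - 19} = -2 + \sqrt{9} = -2 + 3 = 1$)
$\left(H + m{\left(53,65 \right)}\right) + 15178 = \left(5040 + 1\right) + 15178 = 5041 + 15178 = 20219$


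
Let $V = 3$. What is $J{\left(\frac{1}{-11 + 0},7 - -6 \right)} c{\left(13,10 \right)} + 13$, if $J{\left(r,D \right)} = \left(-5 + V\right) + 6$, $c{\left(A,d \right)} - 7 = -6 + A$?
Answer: $69$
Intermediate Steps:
$c{\left(A,d \right)} = 1 + A$ ($c{\left(A,d \right)} = 7 + \left(-6 + A\right) = 1 + A$)
$J{\left(r,D \right)} = 4$ ($J{\left(r,D \right)} = \left(-5 + 3\right) + 6 = -2 + 6 = 4$)
$J{\left(\frac{1}{-11 + 0},7 - -6 \right)} c{\left(13,10 \right)} + 13 = 4 \left(1 + 13\right) + 13 = 4 \cdot 14 + 13 = 56 + 13 = 69$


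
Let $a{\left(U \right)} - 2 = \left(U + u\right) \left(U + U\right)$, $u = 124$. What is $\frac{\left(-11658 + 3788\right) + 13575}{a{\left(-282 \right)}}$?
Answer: $\frac{5705}{89114} \approx 0.064019$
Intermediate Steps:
$a{\left(U \right)} = 2 + 2 U \left(124 + U\right)$ ($a{\left(U \right)} = 2 + \left(U + 124\right) \left(U + U\right) = 2 + \left(124 + U\right) 2 U = 2 + 2 U \left(124 + U\right)$)
$\frac{\left(-11658 + 3788\right) + 13575}{a{\left(-282 \right)}} = \frac{\left(-11658 + 3788\right) + 13575}{2 + 2 \left(-282\right)^{2} + 248 \left(-282\right)} = \frac{-7870 + 13575}{2 + 2 \cdot 79524 - 69936} = \frac{5705}{2 + 159048 - 69936} = \frac{5705}{89114}$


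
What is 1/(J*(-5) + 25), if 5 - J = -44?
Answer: -1/220 ≈ -0.0045455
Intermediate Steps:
J = 49 (J = 5 - 1*(-44) = 5 + 44 = 49)
1/(J*(-5) + 25) = 1/(49*(-5) + 25) = 1/(-245 + 25) = 1/(-220) = -1/220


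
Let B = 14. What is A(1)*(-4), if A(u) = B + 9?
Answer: -92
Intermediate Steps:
A(u) = 23 (A(u) = 14 + 9 = 23)
A(1)*(-4) = 23*(-4) = -92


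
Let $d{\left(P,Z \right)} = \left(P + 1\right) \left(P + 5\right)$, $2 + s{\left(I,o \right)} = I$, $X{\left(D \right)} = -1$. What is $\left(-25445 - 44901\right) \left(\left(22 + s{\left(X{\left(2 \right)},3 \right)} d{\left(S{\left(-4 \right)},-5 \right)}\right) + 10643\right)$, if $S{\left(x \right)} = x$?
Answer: $-750873204$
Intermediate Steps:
$s{\left(I,o \right)} = -2 + I$
$d{\left(P,Z \right)} = \left(1 + P\right) \left(5 + P\right)$
$\left(-25445 - 44901\right) \left(\left(22 + s{\left(X{\left(2 \right)},3 \right)} d{\left(S{\left(-4 \right)},-5 \right)}\right) + 10643\right) = \left(-25445 - 44901\right) \left(\left(22 + \left(-2 - 1\right) \left(5 + \left(-4\right)^{2} + 6 \left(-4\right)\right)\right) + 10643\right) = - 70346 \left(\left(22 - 3 \left(5 + 16 - 24\right)\right) + 10643\right) = - 70346 \left(\left(22 - -9\right) + 10643\right) = - 70346 \left(\left(22 + 9\right) + 10643\right) = - 70346 \left(31 + 10643\right) = \left(-70346\right) 10674 = -750873204$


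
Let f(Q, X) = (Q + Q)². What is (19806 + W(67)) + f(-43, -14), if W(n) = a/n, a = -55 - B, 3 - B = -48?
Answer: 1822428/67 ≈ 27200.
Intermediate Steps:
B = 51 (B = 3 - 1*(-48) = 3 + 48 = 51)
f(Q, X) = 4*Q² (f(Q, X) = (2*Q)² = 4*Q²)
a = -106 (a = -55 - 1*51 = -55 - 51 = -106)
W(n) = -106/n
(19806 + W(67)) + f(-43, -14) = (19806 - 106/67) + 4*(-43)² = (19806 - 106*1/67) + 4*1849 = (19806 - 106/67) + 7396 = 1326896/67 + 7396 = 1822428/67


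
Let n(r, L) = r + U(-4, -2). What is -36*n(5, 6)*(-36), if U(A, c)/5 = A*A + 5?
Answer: 142560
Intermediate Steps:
U(A, c) = 25 + 5*A² (U(A, c) = 5*(A*A + 5) = 5*(A² + 5) = 5*(5 + A²) = 25 + 5*A²)
n(r, L) = 105 + r (n(r, L) = r + (25 + 5*(-4)²) = r + (25 + 5*16) = r + (25 + 80) = r + 105 = 105 + r)
-36*n(5, 6)*(-36) = -36*(105 + 5)*(-36) = -36*110*(-36) = -3960*(-36) = 142560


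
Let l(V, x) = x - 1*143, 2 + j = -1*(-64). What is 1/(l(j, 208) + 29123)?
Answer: 1/29188 ≈ 3.4261e-5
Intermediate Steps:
j = 62 (j = -2 - 1*(-64) = -2 + 64 = 62)
l(V, x) = -143 + x (l(V, x) = x - 143 = -143 + x)
1/(l(j, 208) + 29123) = 1/((-143 + 208) + 29123) = 1/(65 + 29123) = 1/29188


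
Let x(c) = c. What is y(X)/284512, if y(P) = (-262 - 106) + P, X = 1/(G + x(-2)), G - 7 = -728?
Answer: -266065/205702176 ≈ -0.0012934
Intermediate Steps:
G = -721 (G = 7 - 728 = -721)
X = -1/723 (X = 1/(-721 - 2) = 1/(-723) = -1/723 ≈ -0.0013831)
y(P) = -368 + P
y(X)/284512 = (-368 - 1/723)/284512 = -266065/723*1/284512 = -266065/205702176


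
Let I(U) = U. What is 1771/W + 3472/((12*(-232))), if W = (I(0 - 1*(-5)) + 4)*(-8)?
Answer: -53963/2088 ≈ -25.844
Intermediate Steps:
W = -72 (W = ((0 - 1*(-5)) + 4)*(-8) = ((0 + 5) + 4)*(-8) = (5 + 4)*(-8) = 9*(-8) = -72)
1771/W + 3472/((12*(-232))) = 1771/(-72) + 3472/((12*(-232))) = 1771*(-1/72) + 3472/(-2784) = -1771/72 + 3472*(-1/2784) = -1771/72 - 217/174 = -53963/2088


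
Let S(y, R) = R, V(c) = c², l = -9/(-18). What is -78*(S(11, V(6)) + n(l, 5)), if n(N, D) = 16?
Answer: -4056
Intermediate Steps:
l = ½ (l = -9*(-1/18) = ½ ≈ 0.50000)
-78*(S(11, V(6)) + n(l, 5)) = -78*(6² + 16) = -78*(36 + 16) = -78*52 = -4056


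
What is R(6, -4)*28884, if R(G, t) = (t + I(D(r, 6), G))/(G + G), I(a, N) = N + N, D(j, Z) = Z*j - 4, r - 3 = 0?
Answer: 19256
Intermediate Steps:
r = 3 (r = 3 + 0 = 3)
D(j, Z) = -4 + Z*j
I(a, N) = 2*N
R(G, t) = (t + 2*G)/(2*G) (R(G, t) = (t + 2*G)/(G + G) = (t + 2*G)/((2*G)) = (t + 2*G)*(1/(2*G)) = (t + 2*G)/(2*G))
R(6, -4)*28884 = ((6 + (1/2)*(-4))/6)*28884 = ((6 - 2)/6)*28884 = ((1/6)*4)*28884 = (2/3)*28884 = 19256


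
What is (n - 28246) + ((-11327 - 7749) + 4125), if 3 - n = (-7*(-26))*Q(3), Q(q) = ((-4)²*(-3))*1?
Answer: -34458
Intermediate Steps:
Q(q) = -48 (Q(q) = (16*(-3))*1 = -48*1 = -48)
n = 8739 (n = 3 - (-7*(-26))*(-48) = 3 - 182*(-48) = 3 - 1*(-8736) = 3 + 8736 = 8739)
(n - 28246) + ((-11327 - 7749) + 4125) = (8739 - 28246) + ((-11327 - 7749) + 4125) = -19507 + (-19076 + 4125) = -19507 - 14951 = -34458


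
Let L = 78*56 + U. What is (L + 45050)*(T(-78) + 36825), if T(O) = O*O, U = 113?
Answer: 2125325679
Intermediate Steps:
T(O) = O**2
L = 4481 (L = 78*56 + 113 = 4368 + 113 = 4481)
(L + 45050)*(T(-78) + 36825) = (4481 + 45050)*((-78)**2 + 36825) = 49531*(6084 + 36825) = 49531*42909 = 2125325679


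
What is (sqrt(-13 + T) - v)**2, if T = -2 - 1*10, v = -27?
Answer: 704 + 270*I ≈ 704.0 + 270.0*I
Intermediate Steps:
T = -12 (T = -2 - 10 = -12)
(sqrt(-13 + T) - v)**2 = (sqrt(-13 - 12) - 1*(-27))**2 = (sqrt(-25) + 27)**2 = (5*I + 27)**2 = (27 + 5*I)**2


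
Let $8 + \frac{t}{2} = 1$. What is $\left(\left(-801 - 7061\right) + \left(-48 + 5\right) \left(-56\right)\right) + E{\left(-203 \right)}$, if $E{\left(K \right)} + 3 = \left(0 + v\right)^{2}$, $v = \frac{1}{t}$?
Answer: $- \frac{1069571}{196} \approx -5457.0$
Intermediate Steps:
$t = -14$ ($t = -16 + 2 \cdot 1 = -16 + 2 = -14$)
$v = - \frac{1}{14}$ ($v = \frac{1}{-14} = - \frac{1}{14} \approx -0.071429$)
$E{\left(K \right)} = - \frac{587}{196}$ ($E{\left(K \right)} = -3 + \left(0 - \frac{1}{14}\right)^{2} = -3 + \left(- \frac{1}{14}\right)^{2} = -3 + \frac{1}{196} = - \frac{587}{196}$)
$\left(\left(-801 - 7061\right) + \left(-48 + 5\right) \left(-56\right)\right) + E{\left(-203 \right)} = \left(\left(-801 - 7061\right) + \left(-48 + 5\right) \left(-56\right)\right) - \frac{587}{196} = \left(-7862 - -2408\right) - \frac{587}{196} = \left(-7862 + 2408\right) - \frac{587}{196} = -5454 - \frac{587}{196} = - \frac{1069571}{196}$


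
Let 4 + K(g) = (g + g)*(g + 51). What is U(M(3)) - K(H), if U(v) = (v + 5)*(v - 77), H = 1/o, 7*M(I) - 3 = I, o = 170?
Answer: -313368529/708050 ≈ -442.58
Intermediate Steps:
M(I) = 3/7 + I/7
H = 1/170 ≈ 0.0058824
K(g) = -4 + 2*g*(51 + g) (K(g) = -4 + (g + g)*(g + 51) = -4 + (2*g)*(51 + g) = -4 + 2*g*(51 + g))
U(v) = (-77 + v)*(5 + v) (U(v) = (5 + v)*(-77 + v) = (-77 + v)*(5 + v))
U(M(3)) - K(H) = (-385 + (3/7 + (⅐)*3)² - 72*(3/7 + (⅐)*3)) - (-4 + 2*(1/170)² + 102*(1/170)) = (-385 + (3/7 + 3/7)² - 72*(3/7 + 3/7)) - (-4 + 2*(1/28900) + ⅗) = (-385 + (6/7)² - 72*6/7) - (-4 + 1/14450 + ⅗) = (-385 + 36/49 - 432/7) - 1*(-49129/14450) = -21853/49 + 49129/14450 = -313368529/708050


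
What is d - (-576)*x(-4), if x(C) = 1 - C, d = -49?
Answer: 2831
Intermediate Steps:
d - (-576)*x(-4) = -49 - (-576)*(1 - 1*(-4)) = -49 - (-576)*(1 + 4) = -49 - (-576)*5 = -49 - 18*(-160) = -49 + 2880 = 2831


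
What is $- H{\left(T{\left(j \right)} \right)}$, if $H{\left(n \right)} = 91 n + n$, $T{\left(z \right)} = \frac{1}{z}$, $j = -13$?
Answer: $\frac{92}{13} \approx 7.0769$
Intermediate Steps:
$H{\left(n \right)} = 92 n$
$- H{\left(T{\left(j \right)} \right)} = - \frac{92}{-13} = - \frac{92 \left(-1\right)}{13} = \left(-1\right) \left(- \frac{92}{13}\right) = \frac{92}{13}$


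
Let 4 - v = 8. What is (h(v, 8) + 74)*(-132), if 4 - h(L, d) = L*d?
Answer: -14520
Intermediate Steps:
v = -4 (v = 4 - 1*8 = 4 - 8 = -4)
h(L, d) = 4 - L*d
(h(v, 8) + 74)*(-132) = ((4 - 1*(-4)*8) + 74)*(-132) = ((4 + 32) + 74)*(-132) = (36 + 74)*(-132) = 110*(-132) = -14520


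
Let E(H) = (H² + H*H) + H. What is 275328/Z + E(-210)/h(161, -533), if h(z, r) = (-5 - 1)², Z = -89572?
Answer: 327980353/134358 ≈ 2441.1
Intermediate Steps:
E(H) = H + 2*H² (E(H) = (H² + H²) + H = 2*H² + H = H + 2*H²)
h(z, r) = 36 (h(z, r) = (-6)² = 36)
275328/Z + E(-210)/h(161, -533) = 275328/(-89572) - 210*(1 + 2*(-210))/36 = 275328*(-1/89572) - 210*(1 - 420)*(1/36) = -68832/22393 - 210*(-419)*(1/36) = -68832/22393 + 87990*(1/36) = -68832/22393 + 14665/6 = 327980353/134358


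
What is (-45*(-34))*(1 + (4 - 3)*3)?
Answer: 6120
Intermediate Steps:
(-45*(-34))*(1 + (4 - 3)*3) = 1530*(1 + 1*3) = 1530*(1 + 3) = 1530*4 = 6120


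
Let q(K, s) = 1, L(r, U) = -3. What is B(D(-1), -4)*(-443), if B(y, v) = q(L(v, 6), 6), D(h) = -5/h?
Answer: -443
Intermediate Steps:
B(y, v) = 1
B(D(-1), -4)*(-443) = 1*(-443) = -443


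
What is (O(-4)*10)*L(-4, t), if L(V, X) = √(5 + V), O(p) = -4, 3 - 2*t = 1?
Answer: -40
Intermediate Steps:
t = 1 (t = 3/2 - ½*1 = 3/2 - ½ = 1)
(O(-4)*10)*L(-4, t) = (-4*10)*√(5 - 4) = -40*√1 = -40*1 = -40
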